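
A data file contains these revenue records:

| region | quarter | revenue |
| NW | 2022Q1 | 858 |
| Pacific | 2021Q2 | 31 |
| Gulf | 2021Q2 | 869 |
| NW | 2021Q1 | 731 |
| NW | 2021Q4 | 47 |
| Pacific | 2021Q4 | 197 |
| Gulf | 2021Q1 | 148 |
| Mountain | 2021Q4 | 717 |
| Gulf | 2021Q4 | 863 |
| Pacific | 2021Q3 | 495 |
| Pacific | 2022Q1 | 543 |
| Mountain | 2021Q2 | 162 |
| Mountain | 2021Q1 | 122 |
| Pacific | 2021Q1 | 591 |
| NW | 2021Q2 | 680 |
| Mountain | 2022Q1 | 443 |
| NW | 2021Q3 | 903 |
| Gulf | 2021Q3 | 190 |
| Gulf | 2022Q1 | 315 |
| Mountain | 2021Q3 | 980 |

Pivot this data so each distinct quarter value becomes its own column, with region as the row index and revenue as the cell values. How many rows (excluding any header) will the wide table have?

4 distinct region values → 4 rows.

4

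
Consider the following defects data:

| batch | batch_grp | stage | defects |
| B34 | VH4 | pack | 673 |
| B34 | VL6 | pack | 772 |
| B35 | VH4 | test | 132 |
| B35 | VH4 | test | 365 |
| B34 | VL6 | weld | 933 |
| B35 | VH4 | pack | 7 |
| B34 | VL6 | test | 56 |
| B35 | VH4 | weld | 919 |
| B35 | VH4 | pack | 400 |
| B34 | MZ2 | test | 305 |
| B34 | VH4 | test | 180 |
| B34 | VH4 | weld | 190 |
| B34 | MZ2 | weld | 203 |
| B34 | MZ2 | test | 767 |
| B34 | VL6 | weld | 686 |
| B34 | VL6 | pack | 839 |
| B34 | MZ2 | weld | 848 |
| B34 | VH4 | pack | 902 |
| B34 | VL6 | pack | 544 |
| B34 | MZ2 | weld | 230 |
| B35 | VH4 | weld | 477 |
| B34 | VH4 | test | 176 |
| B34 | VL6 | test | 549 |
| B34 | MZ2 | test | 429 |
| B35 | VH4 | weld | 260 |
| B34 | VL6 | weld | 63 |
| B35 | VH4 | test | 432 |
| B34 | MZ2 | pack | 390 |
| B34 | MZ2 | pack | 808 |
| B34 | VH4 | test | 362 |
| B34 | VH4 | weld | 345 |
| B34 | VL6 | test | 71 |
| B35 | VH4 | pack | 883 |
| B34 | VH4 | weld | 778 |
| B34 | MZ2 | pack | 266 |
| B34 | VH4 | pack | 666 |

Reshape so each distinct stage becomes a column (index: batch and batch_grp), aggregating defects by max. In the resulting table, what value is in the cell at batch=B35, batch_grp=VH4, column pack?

883

Rows with batch=B35, batch_grp=VH4 and stage=pack: defects values are 7, 400, 883.
max(7, 400, 883) = 883.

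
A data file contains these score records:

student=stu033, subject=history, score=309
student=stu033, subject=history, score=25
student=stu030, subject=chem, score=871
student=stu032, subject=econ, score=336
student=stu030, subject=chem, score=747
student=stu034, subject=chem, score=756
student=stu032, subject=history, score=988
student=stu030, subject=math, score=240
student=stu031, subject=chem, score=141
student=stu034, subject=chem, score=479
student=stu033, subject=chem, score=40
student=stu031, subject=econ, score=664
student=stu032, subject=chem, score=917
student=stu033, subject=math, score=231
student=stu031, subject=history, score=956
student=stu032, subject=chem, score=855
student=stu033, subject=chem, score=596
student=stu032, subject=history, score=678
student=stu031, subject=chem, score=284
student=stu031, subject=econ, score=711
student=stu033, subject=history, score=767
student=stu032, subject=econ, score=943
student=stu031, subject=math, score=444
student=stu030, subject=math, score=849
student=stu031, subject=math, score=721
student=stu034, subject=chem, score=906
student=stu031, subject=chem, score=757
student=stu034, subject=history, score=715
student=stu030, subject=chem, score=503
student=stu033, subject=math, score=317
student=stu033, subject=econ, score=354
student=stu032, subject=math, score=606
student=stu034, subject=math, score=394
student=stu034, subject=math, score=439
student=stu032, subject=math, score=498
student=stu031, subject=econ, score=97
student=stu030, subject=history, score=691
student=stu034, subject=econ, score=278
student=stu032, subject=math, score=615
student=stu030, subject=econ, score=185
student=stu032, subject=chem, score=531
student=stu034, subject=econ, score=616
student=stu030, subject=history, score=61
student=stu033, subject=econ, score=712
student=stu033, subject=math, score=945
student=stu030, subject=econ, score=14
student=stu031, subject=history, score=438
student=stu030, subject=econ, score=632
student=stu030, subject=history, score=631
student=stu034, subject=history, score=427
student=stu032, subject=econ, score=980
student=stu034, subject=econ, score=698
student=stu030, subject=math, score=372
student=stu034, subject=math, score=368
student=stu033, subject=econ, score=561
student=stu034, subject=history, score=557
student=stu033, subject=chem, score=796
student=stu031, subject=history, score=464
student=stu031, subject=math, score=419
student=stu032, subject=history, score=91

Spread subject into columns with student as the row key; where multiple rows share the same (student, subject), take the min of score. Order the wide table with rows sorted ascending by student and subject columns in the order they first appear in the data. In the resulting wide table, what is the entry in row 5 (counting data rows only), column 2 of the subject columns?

479

With rows sorted ascending by student, row 5 is student=stu034. subject columns in first-appearance order: history, chem, econ, math; column 2 is chem.
Long rows with student=stu034, subject=chem: min(756, 479, 906) = 479.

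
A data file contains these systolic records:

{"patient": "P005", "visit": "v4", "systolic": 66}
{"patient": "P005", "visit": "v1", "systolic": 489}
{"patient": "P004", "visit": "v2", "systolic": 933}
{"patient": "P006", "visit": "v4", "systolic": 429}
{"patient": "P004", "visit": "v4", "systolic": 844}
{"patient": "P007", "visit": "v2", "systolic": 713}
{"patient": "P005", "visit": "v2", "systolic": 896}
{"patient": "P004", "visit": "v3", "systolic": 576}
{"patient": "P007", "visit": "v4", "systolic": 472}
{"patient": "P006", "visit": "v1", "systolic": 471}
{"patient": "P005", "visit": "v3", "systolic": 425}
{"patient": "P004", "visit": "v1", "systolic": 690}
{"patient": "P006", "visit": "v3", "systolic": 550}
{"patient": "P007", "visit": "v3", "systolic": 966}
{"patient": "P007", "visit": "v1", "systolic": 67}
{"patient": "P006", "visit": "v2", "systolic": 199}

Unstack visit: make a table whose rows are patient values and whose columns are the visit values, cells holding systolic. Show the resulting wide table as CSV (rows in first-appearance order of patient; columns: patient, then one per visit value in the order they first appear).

patient,v4,v1,v2,v3
P005,66,489,896,425
P004,844,690,933,576
P006,429,471,199,550
P007,472,67,713,966

Columns: patient plus the 4 distinct visit values (v4, v1, v2, v3).
For example, row P005 column v4 takes systolic=66 from the long row (P005, v4).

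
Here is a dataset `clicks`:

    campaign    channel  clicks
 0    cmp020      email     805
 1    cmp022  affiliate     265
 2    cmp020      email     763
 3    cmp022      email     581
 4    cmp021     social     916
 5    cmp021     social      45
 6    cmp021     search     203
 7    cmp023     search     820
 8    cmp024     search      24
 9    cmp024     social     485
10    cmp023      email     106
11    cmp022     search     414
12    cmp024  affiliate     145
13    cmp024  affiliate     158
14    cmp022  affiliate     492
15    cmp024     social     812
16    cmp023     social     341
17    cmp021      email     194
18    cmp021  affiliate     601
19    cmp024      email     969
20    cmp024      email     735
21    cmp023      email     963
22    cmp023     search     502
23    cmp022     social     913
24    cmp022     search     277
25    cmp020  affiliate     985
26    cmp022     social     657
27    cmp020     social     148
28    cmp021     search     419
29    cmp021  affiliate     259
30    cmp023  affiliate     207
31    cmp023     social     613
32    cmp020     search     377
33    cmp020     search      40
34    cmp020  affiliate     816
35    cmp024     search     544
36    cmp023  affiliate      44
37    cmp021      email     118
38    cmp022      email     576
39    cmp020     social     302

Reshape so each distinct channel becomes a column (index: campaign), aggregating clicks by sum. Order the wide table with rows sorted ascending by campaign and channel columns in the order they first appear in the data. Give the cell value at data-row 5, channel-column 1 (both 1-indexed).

1704

With rows sorted ascending by campaign, row 5 is campaign=cmp024. channel columns in first-appearance order: email, affiliate, social, search; column 1 is email.
Long rows with campaign=cmp024, channel=email: 969 + 735 = 1704.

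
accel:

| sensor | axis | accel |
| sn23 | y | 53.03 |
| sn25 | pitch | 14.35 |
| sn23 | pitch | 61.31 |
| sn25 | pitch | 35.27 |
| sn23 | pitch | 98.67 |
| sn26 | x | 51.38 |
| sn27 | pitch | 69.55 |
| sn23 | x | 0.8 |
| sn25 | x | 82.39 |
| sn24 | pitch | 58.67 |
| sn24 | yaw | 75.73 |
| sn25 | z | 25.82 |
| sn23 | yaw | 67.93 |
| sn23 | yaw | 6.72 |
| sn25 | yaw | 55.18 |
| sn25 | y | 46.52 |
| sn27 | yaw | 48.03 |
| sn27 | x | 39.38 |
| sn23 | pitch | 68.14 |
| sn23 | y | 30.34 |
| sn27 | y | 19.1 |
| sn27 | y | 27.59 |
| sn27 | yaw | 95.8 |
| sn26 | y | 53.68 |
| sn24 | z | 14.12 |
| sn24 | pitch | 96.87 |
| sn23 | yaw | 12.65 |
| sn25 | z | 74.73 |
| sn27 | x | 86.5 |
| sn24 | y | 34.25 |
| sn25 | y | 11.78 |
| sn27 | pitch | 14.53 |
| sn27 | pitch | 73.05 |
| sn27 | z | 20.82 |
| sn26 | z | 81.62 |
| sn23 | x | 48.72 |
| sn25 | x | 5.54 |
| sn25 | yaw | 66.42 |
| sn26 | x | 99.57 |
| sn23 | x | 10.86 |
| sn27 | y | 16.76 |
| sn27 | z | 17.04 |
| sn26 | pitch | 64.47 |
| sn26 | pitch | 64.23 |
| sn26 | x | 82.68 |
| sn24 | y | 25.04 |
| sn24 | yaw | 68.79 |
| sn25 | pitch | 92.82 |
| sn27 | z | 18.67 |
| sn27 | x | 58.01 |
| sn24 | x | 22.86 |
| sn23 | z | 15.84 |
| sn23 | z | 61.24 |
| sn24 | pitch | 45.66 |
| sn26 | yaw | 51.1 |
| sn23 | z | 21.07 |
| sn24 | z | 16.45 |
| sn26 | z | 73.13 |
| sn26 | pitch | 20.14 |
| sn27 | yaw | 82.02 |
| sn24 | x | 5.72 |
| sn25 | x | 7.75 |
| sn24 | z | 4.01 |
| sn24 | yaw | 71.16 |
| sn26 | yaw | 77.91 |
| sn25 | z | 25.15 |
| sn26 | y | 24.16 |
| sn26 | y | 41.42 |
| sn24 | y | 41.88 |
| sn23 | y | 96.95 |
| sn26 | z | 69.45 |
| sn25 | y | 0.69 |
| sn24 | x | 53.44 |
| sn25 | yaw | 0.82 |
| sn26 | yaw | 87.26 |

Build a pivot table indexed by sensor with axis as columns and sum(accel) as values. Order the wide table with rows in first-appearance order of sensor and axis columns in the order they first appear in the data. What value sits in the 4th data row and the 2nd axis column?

With rows in first-appearance order of sensor, row 4 is sensor=sn27. axis columns in first-appearance order: y, pitch, x, yaw, z; column 2 is pitch.
Long rows with sensor=sn27, axis=pitch: 69.55 + 14.53 + 73.05 = 157.13.

157.13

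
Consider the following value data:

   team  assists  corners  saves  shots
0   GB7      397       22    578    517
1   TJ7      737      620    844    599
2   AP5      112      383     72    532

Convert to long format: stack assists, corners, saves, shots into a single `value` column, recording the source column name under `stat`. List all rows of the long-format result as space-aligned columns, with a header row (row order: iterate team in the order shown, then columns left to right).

team  stat     value
GB7   assists  397  
GB7   corners  22   
GB7   saves    578  
GB7   shots    517  
TJ7   assists  737  
TJ7   corners  620  
TJ7   saves    844  
TJ7   shots    599  
AP5   assists  112  
AP5   corners  383  
AP5   saves    72   
AP5   shots    532  

Each (team, column) pair becomes one row: 3 × 4 = 12 rows.
For example, (GB7, assists) → value=397.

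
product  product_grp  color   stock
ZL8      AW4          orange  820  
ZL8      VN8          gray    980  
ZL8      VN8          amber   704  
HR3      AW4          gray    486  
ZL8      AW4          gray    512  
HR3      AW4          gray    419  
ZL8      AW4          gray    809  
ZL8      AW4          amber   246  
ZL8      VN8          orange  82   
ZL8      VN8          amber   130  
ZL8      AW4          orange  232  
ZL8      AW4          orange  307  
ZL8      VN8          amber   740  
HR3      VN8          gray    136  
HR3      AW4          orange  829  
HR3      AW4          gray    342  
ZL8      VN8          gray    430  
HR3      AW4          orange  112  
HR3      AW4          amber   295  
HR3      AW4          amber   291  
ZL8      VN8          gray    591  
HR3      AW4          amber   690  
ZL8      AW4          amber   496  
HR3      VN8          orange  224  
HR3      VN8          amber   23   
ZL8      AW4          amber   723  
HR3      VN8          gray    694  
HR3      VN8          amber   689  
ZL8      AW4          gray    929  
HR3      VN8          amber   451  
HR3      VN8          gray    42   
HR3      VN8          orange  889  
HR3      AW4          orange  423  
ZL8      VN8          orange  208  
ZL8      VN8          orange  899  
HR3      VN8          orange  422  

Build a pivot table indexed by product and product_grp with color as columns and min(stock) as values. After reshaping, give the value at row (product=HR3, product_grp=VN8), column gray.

Rows with product=HR3, product_grp=VN8 and color=gray: stock values are 136, 694, 42.
min(136, 694, 42) = 42.

42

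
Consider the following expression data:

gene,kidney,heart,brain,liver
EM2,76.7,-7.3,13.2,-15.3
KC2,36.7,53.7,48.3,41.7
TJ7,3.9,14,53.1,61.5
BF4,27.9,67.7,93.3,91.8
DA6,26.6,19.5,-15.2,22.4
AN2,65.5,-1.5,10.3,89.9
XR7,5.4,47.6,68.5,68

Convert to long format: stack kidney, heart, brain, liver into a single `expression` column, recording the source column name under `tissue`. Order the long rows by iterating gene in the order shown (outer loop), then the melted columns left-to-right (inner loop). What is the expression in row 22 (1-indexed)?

-1.5

28 rows total (7 × 4). Row 22: index ⌊(22-1)/4⌋ = 5 into gene → AN2; (22-1) mod 4 = 1 into the melted columns → heart.
So row 22 is (AN2, heart, -1.5); expression = -1.5.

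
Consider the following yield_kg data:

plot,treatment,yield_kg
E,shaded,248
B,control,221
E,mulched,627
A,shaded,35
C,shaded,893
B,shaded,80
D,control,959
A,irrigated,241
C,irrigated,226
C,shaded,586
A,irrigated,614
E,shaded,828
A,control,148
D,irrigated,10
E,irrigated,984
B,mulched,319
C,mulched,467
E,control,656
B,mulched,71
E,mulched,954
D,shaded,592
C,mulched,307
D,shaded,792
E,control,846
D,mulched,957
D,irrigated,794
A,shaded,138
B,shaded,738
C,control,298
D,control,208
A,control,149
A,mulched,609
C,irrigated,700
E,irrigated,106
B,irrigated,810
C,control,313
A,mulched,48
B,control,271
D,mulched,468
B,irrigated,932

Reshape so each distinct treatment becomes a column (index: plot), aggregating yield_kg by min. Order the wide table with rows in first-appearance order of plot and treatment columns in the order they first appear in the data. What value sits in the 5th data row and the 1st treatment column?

With rows in first-appearance order of plot, row 5 is plot=D. treatment columns in first-appearance order: shaded, control, mulched, irrigated; column 1 is shaded.
Long rows with plot=D, treatment=shaded: min(592, 792) = 592.

592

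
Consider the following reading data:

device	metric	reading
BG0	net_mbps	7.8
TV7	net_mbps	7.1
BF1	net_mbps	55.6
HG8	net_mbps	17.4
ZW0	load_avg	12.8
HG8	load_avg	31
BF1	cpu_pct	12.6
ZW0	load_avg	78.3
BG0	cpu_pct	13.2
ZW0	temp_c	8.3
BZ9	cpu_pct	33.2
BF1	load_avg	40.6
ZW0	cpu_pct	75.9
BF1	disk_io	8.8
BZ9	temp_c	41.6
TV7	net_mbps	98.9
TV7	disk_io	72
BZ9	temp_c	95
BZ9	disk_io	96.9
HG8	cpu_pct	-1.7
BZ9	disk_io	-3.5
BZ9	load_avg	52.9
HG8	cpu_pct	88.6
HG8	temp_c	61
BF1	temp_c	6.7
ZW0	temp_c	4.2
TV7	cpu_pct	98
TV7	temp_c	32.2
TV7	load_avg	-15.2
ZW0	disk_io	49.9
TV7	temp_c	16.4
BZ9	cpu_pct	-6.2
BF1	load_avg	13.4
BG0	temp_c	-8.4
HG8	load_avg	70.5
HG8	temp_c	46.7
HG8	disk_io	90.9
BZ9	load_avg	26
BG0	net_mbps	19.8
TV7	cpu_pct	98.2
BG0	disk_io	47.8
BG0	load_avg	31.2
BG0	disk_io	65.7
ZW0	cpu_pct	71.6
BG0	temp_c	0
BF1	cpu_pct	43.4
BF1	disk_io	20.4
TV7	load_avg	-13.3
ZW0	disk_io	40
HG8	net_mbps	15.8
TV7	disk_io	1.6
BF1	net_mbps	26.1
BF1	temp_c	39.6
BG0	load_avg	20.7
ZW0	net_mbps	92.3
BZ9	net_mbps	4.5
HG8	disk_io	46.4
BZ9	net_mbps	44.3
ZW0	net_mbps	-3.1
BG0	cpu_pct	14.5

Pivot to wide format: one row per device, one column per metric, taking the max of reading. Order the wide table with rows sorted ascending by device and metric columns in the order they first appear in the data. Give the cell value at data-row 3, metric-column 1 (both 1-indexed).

With rows sorted ascending by device, row 3 is device=BZ9. metric columns in first-appearance order: net_mbps, load_avg, cpu_pct, temp_c, disk_io; column 1 is net_mbps.
Long rows with device=BZ9, metric=net_mbps: max(4.5, 44.3) = 44.3.

44.3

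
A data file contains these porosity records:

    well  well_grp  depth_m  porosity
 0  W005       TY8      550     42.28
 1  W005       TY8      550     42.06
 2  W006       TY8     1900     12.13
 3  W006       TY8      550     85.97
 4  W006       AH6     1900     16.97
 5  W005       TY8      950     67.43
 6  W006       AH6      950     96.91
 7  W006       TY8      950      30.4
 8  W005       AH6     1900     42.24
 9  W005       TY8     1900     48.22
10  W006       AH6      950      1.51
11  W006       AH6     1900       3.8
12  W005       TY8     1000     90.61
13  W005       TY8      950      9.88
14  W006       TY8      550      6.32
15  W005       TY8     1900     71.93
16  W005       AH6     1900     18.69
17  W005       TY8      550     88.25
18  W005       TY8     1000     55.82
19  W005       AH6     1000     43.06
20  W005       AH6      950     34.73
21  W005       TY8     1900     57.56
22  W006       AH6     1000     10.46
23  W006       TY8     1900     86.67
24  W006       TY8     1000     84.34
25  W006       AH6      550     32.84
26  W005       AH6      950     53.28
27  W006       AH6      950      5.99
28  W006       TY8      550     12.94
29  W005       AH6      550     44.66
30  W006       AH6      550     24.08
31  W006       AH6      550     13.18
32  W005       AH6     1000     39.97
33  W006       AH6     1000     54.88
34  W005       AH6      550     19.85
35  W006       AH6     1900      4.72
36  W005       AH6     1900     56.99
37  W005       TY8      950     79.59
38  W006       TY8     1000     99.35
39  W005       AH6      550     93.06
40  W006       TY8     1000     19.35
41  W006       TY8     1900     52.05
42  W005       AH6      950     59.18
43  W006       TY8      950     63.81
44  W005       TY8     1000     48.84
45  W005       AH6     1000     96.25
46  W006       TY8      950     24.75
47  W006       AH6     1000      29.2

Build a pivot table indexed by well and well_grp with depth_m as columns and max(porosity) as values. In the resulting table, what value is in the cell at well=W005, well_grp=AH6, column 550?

Rows with well=W005, well_grp=AH6 and depth_m=550: porosity values are 44.66, 19.85, 93.06.
max(44.66, 19.85, 93.06) = 93.06.

93.06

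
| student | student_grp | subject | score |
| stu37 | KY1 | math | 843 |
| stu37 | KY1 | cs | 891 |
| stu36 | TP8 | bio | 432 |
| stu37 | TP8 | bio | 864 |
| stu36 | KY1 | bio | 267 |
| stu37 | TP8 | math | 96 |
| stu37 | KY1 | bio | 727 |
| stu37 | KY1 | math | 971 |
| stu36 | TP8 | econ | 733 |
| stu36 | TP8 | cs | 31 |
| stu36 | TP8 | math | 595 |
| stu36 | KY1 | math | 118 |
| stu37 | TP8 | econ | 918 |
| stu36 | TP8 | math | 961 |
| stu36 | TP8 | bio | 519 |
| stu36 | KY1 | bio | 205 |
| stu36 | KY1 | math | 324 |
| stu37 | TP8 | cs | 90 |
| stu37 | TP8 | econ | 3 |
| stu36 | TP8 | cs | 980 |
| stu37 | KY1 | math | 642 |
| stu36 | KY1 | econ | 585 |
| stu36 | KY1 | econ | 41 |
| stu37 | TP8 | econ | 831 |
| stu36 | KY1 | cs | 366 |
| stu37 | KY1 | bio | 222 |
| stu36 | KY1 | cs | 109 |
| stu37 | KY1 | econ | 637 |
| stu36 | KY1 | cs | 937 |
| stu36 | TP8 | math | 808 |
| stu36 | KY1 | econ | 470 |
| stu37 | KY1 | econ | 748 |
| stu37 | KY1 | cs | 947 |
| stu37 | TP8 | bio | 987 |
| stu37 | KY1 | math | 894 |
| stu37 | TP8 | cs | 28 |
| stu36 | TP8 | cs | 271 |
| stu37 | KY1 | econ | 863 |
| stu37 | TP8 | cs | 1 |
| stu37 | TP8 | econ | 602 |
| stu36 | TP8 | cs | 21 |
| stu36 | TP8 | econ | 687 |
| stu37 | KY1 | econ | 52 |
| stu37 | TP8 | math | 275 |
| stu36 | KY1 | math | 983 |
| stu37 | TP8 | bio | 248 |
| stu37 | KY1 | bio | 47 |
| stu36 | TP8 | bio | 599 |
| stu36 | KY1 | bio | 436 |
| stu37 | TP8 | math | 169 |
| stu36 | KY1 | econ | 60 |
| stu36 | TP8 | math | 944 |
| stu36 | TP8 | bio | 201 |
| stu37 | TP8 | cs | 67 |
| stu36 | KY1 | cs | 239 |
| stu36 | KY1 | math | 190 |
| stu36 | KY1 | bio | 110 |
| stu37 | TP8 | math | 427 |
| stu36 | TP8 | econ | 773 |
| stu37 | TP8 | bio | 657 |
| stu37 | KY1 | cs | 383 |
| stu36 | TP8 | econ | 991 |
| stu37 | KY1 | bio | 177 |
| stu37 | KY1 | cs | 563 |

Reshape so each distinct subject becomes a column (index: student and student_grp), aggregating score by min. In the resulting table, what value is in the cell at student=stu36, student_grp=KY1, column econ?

41

Rows with student=stu36, student_grp=KY1 and subject=econ: score values are 585, 41, 470, 60.
min(585, 41, 470, 60) = 41.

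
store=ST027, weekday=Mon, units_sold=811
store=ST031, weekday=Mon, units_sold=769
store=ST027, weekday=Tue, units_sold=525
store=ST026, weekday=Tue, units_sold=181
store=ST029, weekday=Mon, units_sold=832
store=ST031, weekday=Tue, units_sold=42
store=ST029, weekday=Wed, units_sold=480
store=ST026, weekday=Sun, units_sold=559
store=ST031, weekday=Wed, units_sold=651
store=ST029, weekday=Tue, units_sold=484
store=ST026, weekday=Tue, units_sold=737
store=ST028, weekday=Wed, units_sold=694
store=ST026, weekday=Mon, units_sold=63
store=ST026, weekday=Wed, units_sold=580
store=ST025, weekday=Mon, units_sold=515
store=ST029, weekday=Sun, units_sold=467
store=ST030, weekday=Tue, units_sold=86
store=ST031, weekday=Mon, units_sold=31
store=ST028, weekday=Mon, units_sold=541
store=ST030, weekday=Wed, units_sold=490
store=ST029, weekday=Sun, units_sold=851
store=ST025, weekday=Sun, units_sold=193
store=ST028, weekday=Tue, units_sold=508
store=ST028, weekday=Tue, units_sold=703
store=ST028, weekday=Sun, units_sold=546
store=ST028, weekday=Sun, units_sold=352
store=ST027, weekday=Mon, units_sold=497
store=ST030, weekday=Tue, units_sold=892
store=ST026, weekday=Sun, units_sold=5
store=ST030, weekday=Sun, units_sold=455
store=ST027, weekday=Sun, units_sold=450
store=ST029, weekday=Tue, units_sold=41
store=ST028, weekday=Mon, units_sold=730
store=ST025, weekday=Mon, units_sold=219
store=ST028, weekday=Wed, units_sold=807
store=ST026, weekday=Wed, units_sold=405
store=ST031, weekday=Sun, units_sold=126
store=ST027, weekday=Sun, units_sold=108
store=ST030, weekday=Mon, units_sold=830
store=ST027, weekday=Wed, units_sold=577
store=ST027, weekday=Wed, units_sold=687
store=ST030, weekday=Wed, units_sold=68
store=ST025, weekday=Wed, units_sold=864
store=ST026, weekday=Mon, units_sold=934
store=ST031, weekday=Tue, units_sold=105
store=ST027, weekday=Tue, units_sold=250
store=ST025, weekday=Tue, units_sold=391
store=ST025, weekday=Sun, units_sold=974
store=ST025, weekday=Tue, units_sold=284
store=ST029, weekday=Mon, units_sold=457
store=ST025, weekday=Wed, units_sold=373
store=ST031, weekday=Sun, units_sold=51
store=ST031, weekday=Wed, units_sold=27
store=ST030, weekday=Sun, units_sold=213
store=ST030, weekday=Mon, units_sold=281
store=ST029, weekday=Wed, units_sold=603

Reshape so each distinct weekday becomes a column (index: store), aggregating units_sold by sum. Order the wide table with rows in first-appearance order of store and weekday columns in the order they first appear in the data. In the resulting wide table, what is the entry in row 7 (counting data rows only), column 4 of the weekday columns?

668

With rows in first-appearance order of store, row 7 is store=ST030. weekday columns in first-appearance order: Mon, Tue, Wed, Sun; column 4 is Sun.
Long rows with store=ST030, weekday=Sun: 455 + 213 = 668.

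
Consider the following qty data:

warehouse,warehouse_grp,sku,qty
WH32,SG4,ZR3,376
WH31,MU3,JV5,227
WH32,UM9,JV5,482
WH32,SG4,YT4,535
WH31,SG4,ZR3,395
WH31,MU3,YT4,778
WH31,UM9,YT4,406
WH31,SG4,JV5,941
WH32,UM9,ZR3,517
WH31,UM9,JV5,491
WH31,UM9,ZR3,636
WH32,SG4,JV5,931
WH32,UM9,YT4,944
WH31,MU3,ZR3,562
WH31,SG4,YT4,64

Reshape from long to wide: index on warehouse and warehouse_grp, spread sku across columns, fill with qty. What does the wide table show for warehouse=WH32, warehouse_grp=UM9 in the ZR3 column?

Wide layout: rows indexed by warehouse and warehouse_grp, columns are the 3 distinct sku values (ZR3, JV5, YT4).
Cell (warehouse=WH32, warehouse_grp=UM9, sku=ZR3) draws from the long row where warehouse=WH32, warehouse_grp=UM9 and sku=ZR3, which has qty=517.

517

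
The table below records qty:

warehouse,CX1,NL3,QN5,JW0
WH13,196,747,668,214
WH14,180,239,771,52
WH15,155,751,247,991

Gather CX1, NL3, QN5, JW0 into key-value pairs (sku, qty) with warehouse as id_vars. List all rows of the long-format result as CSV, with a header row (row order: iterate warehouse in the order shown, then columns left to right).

warehouse,sku,qty
WH13,CX1,196
WH13,NL3,747
WH13,QN5,668
WH13,JW0,214
WH14,CX1,180
WH14,NL3,239
WH14,QN5,771
WH14,JW0,52
WH15,CX1,155
WH15,NL3,751
WH15,QN5,247
WH15,JW0,991

Each (warehouse, column) pair becomes one row: 3 × 4 = 12 rows.
For example, (WH13, CX1) → qty=196.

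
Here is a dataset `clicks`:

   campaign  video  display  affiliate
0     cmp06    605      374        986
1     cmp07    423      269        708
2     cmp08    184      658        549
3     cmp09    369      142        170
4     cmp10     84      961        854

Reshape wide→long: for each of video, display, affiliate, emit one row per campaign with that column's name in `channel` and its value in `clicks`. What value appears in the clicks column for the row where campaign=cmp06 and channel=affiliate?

986

Unpivoting turns each (campaign, wide-column) pair into one long row.
The wide cell at row cmp06, column affiliate holds 986, so the long row (cmp06, affiliate) has clicks=986.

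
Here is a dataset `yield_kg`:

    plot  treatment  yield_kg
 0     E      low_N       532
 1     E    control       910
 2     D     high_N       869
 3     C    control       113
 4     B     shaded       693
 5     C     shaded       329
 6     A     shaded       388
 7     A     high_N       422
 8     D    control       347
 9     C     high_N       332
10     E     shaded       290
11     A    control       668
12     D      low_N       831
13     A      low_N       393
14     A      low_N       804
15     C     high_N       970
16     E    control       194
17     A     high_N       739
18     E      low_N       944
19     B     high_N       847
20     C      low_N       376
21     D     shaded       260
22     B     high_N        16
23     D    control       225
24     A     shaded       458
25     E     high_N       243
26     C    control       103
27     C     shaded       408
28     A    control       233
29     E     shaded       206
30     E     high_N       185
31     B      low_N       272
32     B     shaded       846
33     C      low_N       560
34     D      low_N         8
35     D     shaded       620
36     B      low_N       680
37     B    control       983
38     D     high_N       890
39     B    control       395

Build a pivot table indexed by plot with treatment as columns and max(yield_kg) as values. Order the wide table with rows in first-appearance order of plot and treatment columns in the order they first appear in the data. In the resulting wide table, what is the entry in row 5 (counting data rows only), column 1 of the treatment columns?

With rows in first-appearance order of plot, row 5 is plot=A. treatment columns in first-appearance order: low_N, control, high_N, shaded; column 1 is low_N.
Long rows with plot=A, treatment=low_N: max(393, 804) = 804.

804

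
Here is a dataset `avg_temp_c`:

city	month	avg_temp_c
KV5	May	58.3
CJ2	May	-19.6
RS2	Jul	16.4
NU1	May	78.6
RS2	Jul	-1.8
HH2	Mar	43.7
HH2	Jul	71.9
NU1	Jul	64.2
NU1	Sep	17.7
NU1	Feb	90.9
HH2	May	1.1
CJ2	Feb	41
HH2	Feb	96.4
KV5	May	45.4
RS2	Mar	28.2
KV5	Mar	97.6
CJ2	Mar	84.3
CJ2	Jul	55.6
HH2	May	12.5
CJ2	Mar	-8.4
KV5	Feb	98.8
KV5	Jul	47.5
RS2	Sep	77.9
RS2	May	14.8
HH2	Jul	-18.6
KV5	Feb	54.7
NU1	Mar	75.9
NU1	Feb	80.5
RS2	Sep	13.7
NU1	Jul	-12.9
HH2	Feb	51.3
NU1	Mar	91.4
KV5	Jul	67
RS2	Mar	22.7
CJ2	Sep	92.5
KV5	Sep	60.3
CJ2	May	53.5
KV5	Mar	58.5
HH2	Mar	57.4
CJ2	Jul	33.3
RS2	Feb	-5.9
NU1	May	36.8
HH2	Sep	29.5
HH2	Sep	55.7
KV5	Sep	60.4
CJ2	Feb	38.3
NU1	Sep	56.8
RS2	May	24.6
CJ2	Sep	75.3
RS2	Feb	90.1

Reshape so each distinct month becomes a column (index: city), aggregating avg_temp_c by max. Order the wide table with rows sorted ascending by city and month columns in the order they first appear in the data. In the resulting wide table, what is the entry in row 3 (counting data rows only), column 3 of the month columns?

97.6

With rows sorted ascending by city, row 3 is city=KV5. month columns in first-appearance order: May, Jul, Mar, Sep, Feb; column 3 is Mar.
Long rows with city=KV5, month=Mar: max(97.6, 58.5) = 97.6.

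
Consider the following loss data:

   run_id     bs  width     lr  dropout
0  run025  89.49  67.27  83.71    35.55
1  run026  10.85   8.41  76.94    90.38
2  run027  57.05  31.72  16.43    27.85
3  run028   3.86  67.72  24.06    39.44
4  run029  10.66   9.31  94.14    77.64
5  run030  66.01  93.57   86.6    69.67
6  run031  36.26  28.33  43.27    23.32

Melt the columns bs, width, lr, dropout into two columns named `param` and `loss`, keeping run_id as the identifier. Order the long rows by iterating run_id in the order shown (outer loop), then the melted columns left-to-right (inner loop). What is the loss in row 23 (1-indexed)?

86.6

28 rows total (7 × 4). Row 23: index ⌊(23-1)/4⌋ = 5 into run_id → run030; (23-1) mod 4 = 2 into the melted columns → lr.
So row 23 is (run030, lr, 86.6); loss = 86.6.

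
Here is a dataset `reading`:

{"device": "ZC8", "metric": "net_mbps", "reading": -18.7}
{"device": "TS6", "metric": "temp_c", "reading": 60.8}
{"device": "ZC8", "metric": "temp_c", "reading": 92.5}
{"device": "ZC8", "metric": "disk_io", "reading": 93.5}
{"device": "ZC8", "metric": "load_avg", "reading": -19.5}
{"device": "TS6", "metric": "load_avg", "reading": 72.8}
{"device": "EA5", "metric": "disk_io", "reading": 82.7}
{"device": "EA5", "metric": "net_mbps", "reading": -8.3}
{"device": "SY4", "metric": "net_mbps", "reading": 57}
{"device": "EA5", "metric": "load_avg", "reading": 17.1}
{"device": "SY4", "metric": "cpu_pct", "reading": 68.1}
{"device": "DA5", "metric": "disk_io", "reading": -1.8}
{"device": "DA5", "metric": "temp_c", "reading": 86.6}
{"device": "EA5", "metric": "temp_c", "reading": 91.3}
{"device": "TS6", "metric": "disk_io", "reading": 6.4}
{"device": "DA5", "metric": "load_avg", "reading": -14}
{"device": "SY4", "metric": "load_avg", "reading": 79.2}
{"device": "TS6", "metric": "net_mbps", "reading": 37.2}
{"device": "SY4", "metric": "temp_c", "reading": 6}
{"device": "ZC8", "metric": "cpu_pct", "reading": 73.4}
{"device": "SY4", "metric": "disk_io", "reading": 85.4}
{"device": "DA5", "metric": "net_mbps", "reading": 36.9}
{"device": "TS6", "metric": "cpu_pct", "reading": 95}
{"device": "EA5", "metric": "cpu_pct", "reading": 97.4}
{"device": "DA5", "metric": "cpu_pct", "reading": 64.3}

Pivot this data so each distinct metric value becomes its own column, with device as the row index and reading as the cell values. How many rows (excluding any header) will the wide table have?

5

5 distinct device values → 5 rows.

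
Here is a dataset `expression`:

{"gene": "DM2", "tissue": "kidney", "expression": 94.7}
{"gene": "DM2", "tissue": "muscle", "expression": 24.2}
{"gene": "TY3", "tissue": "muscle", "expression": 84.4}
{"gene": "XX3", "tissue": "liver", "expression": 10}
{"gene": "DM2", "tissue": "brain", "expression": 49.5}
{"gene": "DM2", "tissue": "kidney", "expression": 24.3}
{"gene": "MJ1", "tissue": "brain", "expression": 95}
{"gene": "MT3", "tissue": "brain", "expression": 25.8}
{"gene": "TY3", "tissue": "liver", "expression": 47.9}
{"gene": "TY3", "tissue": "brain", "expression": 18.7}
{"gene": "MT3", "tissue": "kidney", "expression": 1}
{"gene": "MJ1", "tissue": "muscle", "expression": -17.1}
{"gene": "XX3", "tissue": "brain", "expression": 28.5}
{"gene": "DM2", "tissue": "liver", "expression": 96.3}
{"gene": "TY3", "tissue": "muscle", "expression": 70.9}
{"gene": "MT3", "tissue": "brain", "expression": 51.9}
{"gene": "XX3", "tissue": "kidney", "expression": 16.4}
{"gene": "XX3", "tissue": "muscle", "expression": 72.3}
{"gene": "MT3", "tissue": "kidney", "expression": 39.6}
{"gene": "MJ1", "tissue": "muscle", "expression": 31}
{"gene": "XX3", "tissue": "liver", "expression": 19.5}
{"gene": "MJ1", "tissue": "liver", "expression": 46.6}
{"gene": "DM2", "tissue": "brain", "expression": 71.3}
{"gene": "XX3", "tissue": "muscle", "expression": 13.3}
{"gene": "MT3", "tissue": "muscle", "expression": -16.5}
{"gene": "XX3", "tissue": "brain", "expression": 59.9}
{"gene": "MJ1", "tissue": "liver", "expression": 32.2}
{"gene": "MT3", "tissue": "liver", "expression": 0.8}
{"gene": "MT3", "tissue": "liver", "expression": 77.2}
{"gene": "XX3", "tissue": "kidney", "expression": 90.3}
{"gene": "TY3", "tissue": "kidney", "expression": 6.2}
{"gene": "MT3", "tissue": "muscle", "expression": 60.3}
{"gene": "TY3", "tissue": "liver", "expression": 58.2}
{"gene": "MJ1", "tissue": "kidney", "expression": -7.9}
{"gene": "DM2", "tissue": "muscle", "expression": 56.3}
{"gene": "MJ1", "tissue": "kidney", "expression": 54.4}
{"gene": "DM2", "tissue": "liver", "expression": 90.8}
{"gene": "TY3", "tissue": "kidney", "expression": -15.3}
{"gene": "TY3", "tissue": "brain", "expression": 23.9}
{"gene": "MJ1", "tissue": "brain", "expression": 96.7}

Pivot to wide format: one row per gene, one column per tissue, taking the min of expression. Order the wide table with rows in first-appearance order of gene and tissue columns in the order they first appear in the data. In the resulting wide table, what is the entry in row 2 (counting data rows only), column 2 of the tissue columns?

With rows in first-appearance order of gene, row 2 is gene=TY3. tissue columns in first-appearance order: kidney, muscle, liver, brain; column 2 is muscle.
Long rows with gene=TY3, tissue=muscle: min(84.4, 70.9) = 70.9.

70.9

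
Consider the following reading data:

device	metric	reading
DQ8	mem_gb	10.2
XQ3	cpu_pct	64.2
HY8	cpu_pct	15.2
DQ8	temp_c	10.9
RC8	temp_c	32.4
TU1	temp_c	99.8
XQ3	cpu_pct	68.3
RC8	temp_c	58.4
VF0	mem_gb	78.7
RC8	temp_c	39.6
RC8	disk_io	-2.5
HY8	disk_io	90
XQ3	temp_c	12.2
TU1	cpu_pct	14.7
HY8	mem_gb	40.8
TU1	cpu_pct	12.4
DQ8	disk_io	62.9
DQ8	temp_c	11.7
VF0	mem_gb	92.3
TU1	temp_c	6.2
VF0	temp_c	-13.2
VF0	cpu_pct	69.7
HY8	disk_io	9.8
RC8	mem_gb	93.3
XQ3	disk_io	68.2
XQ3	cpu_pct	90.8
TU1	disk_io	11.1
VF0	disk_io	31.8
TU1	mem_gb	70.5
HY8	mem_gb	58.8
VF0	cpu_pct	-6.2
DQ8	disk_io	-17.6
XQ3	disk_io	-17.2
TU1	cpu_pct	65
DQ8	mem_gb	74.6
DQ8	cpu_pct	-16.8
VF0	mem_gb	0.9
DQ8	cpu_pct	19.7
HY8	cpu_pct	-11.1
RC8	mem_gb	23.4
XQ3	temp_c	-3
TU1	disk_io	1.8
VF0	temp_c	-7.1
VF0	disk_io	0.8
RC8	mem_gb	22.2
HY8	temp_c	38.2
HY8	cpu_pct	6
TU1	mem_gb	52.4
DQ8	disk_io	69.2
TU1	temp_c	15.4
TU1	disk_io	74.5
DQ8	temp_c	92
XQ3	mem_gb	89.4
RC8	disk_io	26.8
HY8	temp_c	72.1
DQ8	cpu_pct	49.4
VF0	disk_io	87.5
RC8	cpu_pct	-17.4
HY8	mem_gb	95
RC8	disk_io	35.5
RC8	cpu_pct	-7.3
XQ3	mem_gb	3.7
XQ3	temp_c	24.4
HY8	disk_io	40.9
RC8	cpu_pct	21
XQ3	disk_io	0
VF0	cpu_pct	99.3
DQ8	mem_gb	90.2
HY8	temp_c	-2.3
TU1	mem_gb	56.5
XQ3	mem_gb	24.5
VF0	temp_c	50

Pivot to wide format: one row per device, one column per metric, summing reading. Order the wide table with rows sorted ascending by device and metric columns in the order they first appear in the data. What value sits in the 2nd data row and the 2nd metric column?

With rows sorted ascending by device, row 2 is device=HY8. metric columns in first-appearance order: mem_gb, cpu_pct, temp_c, disk_io; column 2 is cpu_pct.
Long rows with device=HY8, metric=cpu_pct: 15.2 + -11.1 + 6 = 10.1.

10.1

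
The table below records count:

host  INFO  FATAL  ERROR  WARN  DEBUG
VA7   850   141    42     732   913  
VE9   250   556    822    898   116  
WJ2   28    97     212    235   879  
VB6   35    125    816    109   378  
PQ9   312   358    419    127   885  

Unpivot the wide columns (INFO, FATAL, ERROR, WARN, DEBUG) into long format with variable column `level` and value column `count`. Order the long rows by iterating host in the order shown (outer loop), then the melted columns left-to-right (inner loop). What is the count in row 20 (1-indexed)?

378

25 rows total (5 × 5). Row 20: index ⌊(20-1)/5⌋ = 3 into host → VB6; (20-1) mod 5 = 4 into the melted columns → DEBUG.
So row 20 is (VB6, DEBUG, 378); count = 378.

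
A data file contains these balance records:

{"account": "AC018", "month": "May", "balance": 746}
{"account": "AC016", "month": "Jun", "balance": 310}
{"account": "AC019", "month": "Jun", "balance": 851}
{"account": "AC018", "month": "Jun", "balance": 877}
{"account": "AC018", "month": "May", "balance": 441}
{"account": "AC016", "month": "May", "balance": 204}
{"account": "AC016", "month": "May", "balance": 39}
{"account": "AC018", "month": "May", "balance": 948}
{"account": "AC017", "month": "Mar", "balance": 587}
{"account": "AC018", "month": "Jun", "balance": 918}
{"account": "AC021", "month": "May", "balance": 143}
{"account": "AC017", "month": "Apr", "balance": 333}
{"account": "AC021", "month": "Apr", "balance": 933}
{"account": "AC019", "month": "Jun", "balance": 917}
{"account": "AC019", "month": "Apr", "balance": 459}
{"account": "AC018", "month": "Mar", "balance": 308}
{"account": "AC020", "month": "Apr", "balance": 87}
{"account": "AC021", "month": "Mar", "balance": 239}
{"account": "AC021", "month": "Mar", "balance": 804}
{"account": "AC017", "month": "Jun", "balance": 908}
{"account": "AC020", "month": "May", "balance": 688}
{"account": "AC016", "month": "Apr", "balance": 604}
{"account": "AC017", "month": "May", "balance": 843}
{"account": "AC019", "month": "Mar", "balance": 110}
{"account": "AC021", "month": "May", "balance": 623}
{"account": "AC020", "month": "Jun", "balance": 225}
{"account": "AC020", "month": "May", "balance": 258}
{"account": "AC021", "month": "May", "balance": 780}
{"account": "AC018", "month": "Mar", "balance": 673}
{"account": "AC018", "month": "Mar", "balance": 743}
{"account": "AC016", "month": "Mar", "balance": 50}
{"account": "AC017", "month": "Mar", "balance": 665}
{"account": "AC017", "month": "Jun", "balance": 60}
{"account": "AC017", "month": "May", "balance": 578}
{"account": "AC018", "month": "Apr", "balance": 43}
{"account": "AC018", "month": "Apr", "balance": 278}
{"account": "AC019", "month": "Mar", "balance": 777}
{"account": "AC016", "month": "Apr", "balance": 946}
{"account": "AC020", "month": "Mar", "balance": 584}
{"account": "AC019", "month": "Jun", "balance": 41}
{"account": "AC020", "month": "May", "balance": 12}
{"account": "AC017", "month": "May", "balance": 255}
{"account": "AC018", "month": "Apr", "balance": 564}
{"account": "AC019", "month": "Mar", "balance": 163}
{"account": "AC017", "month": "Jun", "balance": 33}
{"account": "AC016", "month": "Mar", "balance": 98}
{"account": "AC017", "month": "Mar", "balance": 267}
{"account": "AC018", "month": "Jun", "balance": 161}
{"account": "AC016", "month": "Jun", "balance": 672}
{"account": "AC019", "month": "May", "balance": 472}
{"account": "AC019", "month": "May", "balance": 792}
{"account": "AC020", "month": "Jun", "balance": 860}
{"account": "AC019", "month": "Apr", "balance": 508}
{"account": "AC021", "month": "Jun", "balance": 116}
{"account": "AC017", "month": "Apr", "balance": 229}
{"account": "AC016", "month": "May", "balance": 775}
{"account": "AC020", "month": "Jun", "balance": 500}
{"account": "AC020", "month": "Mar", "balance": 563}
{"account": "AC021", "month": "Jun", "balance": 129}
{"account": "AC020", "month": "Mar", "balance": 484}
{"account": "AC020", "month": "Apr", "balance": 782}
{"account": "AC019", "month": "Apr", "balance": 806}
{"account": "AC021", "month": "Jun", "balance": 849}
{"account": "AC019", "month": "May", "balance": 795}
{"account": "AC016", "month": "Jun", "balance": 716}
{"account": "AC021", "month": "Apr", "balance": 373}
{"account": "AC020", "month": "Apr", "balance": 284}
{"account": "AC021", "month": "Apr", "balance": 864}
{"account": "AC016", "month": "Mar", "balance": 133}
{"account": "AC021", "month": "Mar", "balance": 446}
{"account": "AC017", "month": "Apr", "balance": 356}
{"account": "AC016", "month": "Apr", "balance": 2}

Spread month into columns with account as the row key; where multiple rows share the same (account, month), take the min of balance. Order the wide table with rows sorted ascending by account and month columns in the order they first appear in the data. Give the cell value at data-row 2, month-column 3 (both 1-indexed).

267

With rows sorted ascending by account, row 2 is account=AC017. month columns in first-appearance order: May, Jun, Mar, Apr; column 3 is Mar.
Long rows with account=AC017, month=Mar: min(587, 665, 267) = 267.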